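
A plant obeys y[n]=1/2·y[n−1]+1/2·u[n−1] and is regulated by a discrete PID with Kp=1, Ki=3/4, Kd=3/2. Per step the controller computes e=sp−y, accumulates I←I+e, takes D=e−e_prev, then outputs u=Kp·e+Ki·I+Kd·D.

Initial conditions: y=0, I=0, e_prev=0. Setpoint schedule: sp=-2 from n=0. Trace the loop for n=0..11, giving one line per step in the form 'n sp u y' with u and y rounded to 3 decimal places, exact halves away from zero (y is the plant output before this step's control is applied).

0 -2 -6.500 0.000
1 -2 5.563 -3.250
2 -2 -12.695 1.156
3 -2 14.056 -5.770
4 -2 -25.722 4.143
5 -2 33.070 -10.789
6 -2 -54.008 11.140
7 -2 74.898 -21.434
8 -2 -115.927 26.732
9 -2 166.594 -44.598
10 -2 -251.638 60.998
11 -2 367.541 -95.320

(exact arithmetic carried between steps; '≈' marks a value shown rounded to 6 d.p. or computed from one; I and e_prev carry over from the previous line; the table rounds u and y to 3 d.p., halves away from zero)
n=0: y=0, sp=-2, e=sp−y=-2; I=-2, D=e−e_prev=-2; u=1·(-2)+3/4·(-2)+3/2·(-2)=-6.5; next y=1/2·0+1/2·(-6.5)=-3.25
n=1: y=-3.25, sp=-2, e=sp−y=1.25; I=-0.75, D=e−e_prev=3.25; u=1·1.25+3/4·(-0.75)+3/2·3.25=5.5625; next y=1/2·(-3.25)+1/2·5.5625=1.15625
n=2: y=1.15625, sp=-2, e=sp−y=-3.15625; I=-3.90625, D=e−e_prev=-4.40625; u=1·(-3.15625)+3/4·(-3.90625)+3/2·(-4.40625)≈-12.695313; next y=1/2·1.15625+1/2·(-12.695313)≈-5.769531
n=3: y≈-5.769531, sp=-2, e=sp−y≈3.769531; I≈-0.136719, D=e−e_prev≈6.925781; u=1·3.769531+3/4·(-0.136719)+3/2·6.925781≈14.055664; next y=1/2·(-5.769531)+1/2·14.055664≈4.143066
n=4: y≈4.143066, sp=-2, e=sp−y≈-6.143066; I≈-6.279785, D=e−e_prev≈-9.912598; u=1·(-6.143066)+3/4·(-6.279785)+3/2·(-9.912598)≈-25.721802; next y=1/2·4.143066+1/2·(-25.721802)≈-10.789368
n=5: y≈-10.789368, sp=-2, e=sp−y≈8.789368; I≈2.509583, D=e−e_prev≈14.932434; u=1·8.789368+3/4·2.509583+3/2·14.932434≈33.070206; next y=1/2·(-10.789368)+1/2·33.070206≈11.140419
n=6: y≈11.140419, sp=-2, e=sp−y≈-13.140419; I≈-10.630836, D=e−e_prev≈-21.929787; u=1·(-13.140419)+3/4·(-10.630836)+3/2·(-21.929787)≈-54.008226; next y=1/2·11.140419+1/2·(-54.008226)≈-21.433904
n=7: y≈-21.433904, sp=-2, e=sp−y≈19.433904; I≈8.803067, D=e−e_prev≈32.574323; u=1·19.433904+3/4·8.803067+3/2·32.574323≈74.897688; next y=1/2·(-21.433904)+1/2·74.897688≈26.731892
n=8: y≈26.731892, sp=-2, e=sp−y≈-28.731892; I≈-19.928825, D=e−e_prev≈-48.165796; u=1·(-28.731892)+3/4·(-19.928825)+3/2·(-48.165796)≈-115.927205; next y=1/2·26.731892+1/2·(-115.927205)≈-44.597656
n=9: y≈-44.597656, sp=-2, e=sp−y≈42.597656; I≈22.668831, D=e−e_prev≈71.329549; u=1·42.597656+3/4·22.668831+3/2·71.329549≈166.593603; next y=1/2·(-44.597656)+1/2·166.593603≈60.997973
n=10: y≈60.997973, sp=-2, e=sp−y≈-62.997973; I≈-40.329142, D=e−e_prev≈-105.595629; u=1·(-62.997973)+3/4·(-40.329142)+3/2·(-105.595629)≈-251.638274; next y=1/2·60.997973+1/2·(-251.638274)≈-95.320150
n=11: y≈-95.320150, sp=-2, e=sp−y≈93.320150; I≈52.991008, D=e−e_prev≈156.318123; u=1·93.320150+3/4·52.991008+3/2·156.318123≈367.540592; next y=1/2·(-95.320150)+1/2·367.540592≈136.110221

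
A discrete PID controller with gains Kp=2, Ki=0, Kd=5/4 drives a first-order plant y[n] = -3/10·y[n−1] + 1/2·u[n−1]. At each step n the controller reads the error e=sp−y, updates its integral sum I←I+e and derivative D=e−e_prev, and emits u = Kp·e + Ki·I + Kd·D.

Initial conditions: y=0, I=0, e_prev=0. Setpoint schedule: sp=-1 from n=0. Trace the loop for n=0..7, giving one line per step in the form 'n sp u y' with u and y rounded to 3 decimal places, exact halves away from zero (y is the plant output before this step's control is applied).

(exact arithmetic carried between steps; '≈' marks a value shown rounded to 6 d.p. or computed from one; I and e_prev carry over from the previous line; the table rounds u and y to 3 d.p., halves away from zero)
n=0: y=0, sp=-1, e=sp−y=-1; I=-1, D=e−e_prev=-1; u=2·(-1)+0·(-1)+5/4·(-1)=-3.25; next y=-3/10·0+1/2·(-3.25)=-1.625
n=1: y=-1.625, sp=-1, e=sp−y=0.625; I=-0.375, D=e−e_prev=1.625; u=2·0.625+0·(-0.375)+5/4·1.625=3.28125; next y=-3/10·(-1.625)+1/2·3.28125=2.128125
n=2: y=2.128125, sp=-1, e=sp−y=-3.128125; I=-3.503125, D=e−e_prev=-3.753125; u=2·(-3.128125)+0·(-3.503125)+5/4·(-3.753125)≈-10.947656; next y=-3/10·2.128125+1/2·(-10.947656)≈-6.112266
n=3: y≈-6.112266, sp=-1, e=sp−y≈5.112266; I≈1.609141, D=e−e_prev≈8.240391; u=2·5.112266+0·1.609141+5/4·8.240391≈20.525020; next y=-3/10·(-6.112266)+1/2·20.525020≈12.096189
n=4: y≈12.096189, sp=-1, e=sp−y≈-13.096189; I≈-11.487049, D=e−e_prev≈-18.208455; u=2·(-13.096189)+0·(-11.487049)+5/4·(-18.208455)≈-48.952948; next y=-3/10·12.096189+1/2·(-48.952948)≈-28.105331
n=5: y≈-28.105331, sp=-1, e=sp−y≈27.105331; I≈15.618282, D=e−e_prev≈40.201520; u=2·27.105331+0·15.618282+5/4·40.201520≈104.462562; next y=-3/10·(-28.105331)+1/2·104.462562≈60.662880
n=6: y≈60.662880, sp=-1, e=sp−y≈-61.662880; I≈-46.044598, D=e−e_prev≈-88.768211; u=2·(-61.662880)+0·(-46.044598)+5/4·(-88.768211)≈-234.286023; next y=-3/10·60.662880+1/2·(-234.286023)≈-135.341876
n=7: y≈-135.341876, sp=-1, e=sp−y≈134.341876; I≈88.297278, D=e−e_prev≈196.004756; u=2·134.341876+0·88.297278+5/4·196.004756≈513.689696; next y=-3/10·(-135.341876)+1/2·513.689696≈297.447411

0 -1 -3.250 0.000
1 -1 3.281 -1.625
2 -1 -10.948 2.128
3 -1 20.525 -6.112
4 -1 -48.953 12.096
5 -1 104.463 -28.105
6 -1 -234.286 60.663
7 -1 513.690 -135.342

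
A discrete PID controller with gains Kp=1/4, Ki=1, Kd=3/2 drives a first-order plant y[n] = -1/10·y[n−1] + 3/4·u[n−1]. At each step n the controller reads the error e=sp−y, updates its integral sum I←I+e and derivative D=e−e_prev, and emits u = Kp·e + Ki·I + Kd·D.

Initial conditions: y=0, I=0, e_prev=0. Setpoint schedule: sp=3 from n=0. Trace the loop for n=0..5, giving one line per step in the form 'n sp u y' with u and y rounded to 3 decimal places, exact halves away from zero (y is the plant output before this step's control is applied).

0 3 8.250 0.000
1 3 -10.266 6.188
2 3 35.718 -8.318
3 3 -73.553 27.620
4 3 190.989 -57.927
5 3 -445.547 149.034

(exact arithmetic carried between steps; '≈' marks a value shown rounded to 6 d.p. or computed from one; I and e_prev carry over from the previous line; the table rounds u and y to 3 d.p., halves away from zero)
n=0: y=0, sp=3, e=sp−y=3; I=3, D=e−e_prev=3; u=1/4·3+1·3+3/2·3=8.25; next y=-1/10·0+3/4·8.25=6.1875
n=1: y=6.1875, sp=3, e=sp−y=-3.1875; I=-0.1875, D=e−e_prev=-6.1875; u=1/4·(-3.1875)+1·(-0.1875)+3/2·(-6.1875)=-10.265625; next y=-1/10·6.1875+3/4·(-10.265625)≈-8.317969
n=2: y≈-8.317969, sp=3, e=sp−y≈11.317969; I≈11.130469, D=e−e_prev≈14.505469; u=1/4·11.317969+1·11.130469+3/2·14.505469≈35.718164; next y=-1/10·(-8.317969)+3/4·35.718164≈27.620420
n=3: y≈27.620420, sp=3, e=sp−y≈-24.620420; I≈-13.489951, D=e−e_prev≈-35.938389; u=1/4·(-24.620420)+1·(-13.489951)+3/2·(-35.938389)≈-73.552639; next y=-1/10·27.620420+3/4·(-73.552639)≈-57.926521
n=4: y≈-57.926521, sp=3, e=sp−y≈60.926521; I≈47.436570, D=e−e_prev≈85.546941; u=1/4·60.926521+1·47.436570+3/2·85.546941≈190.988612; next y=-1/10·(-57.926521)+3/4·190.988612≈149.034111
n=5: y≈149.034111, sp=3, e=sp−y≈-146.034111; I≈-98.597541, D=e−e_prev≈-206.960633; u=1/4·(-146.034111)+1·(-98.597541)+3/2·(-206.960633)≈-445.547018; next y=-1/10·149.034111+3/4·(-445.547018)≈-349.063675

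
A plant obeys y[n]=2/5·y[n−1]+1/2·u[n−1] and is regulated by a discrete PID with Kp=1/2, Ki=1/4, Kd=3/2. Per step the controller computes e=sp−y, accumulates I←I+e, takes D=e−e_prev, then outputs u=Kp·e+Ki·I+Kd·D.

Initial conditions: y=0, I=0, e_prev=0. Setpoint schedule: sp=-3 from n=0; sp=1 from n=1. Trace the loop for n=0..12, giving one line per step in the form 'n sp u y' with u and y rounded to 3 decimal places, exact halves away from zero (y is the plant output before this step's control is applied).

0 -3 -6.750 0.000
1 1 13.594 -3.375
2 1 -16.224 5.447
3 1 21.502 -5.933
4 1 -26.035 8.378
5 1 34.187 -9.666
6 1 -41.722 13.227
7 1 54.355 -15.570
8 1 -66.868 20.949
9 1 86.432 -25.054
10 1 -107.119 33.194
11 1 137.526 -40.282
12 1 -171.465 52.651

(exact arithmetic carried between steps; '≈' marks a value shown rounded to 6 d.p. or computed from one; I and e_prev carry over from the previous line; the table rounds u and y to 3 d.p., halves away from zero)
n=0: y=0, sp=-3, e=sp−y=-3; I=-3, D=e−e_prev=-3; u=1/2·(-3)+1/4·(-3)+3/2·(-3)=-6.75; next y=2/5·0+1/2·(-6.75)=-3.375
n=1: y=-3.375, sp=1, e=sp−y=4.375; I=1.375, D=e−e_prev=7.375; u=1/2·4.375+1/4·1.375+3/2·7.375=13.59375; next y=2/5·(-3.375)+1/2·13.59375=5.446875
n=2: y=5.446875, sp=1, e=sp−y=-4.446875; I=-3.071875, D=e−e_prev=-8.821875; u=1/2·(-4.446875)+1/4·(-3.071875)+3/2·(-8.821875)≈-16.224219; next y=2/5·5.446875+1/2·(-16.224219)≈-5.933359
n=3: y≈-5.933359, sp=1, e=sp−y≈6.933359; I≈3.861484, D=e−e_prev≈11.380234; u=1/2·6.933359+1/4·3.861484+3/2·11.380234≈21.502402; next y=2/5·(-5.933359)+1/2·21.502402≈8.377857
n=4: y≈8.377857, sp=1, e=sp−y≈-7.377857; I≈-3.516373, D=e−e_prev≈-14.311217; u=1/2·(-7.377857)+1/4·(-3.516373)+3/2·(-14.311217)≈-26.034847; next y=2/5·8.377857+1/2·(-26.034847)≈-9.666281
n=5: y≈-9.666281, sp=1, e=sp−y≈10.666281; I≈7.149908, D=e−e_prev≈18.044138; u=1/2·10.666281+1/4·7.149908+3/2·18.044138≈34.186824; next y=2/5·(-9.666281)+1/2·34.186824≈13.226900
n=6: y≈13.226900, sp=1, e=sp−y≈-12.226900; I≈-5.076992, D=e−e_prev≈-22.893180; u=1/2·(-12.226900)+1/4·(-5.076992)+3/2·(-22.893180)≈-41.722469; next y=2/5·13.226900+1/2·(-41.722469)≈-15.570474
n=7: y≈-15.570474, sp=1, e=sp−y≈16.570474; I≈11.493482, D=e−e_prev≈28.797374; u=1/2·16.570474+1/4·11.493482+3/2·28.797374≈54.354669; next y=2/5·(-15.570474)+1/2·54.354669≈20.949145
n=8: y≈20.949145, sp=1, e=sp−y≈-19.949145; I≈-8.455663, D=e−e_prev≈-36.519619; u=1/2·(-19.949145)+1/4·(-8.455663)+3/2·(-36.519619)≈-66.867917; next y=2/5·20.949145+1/2·(-66.867917)≈-25.054301
n=9: y≈-25.054301, sp=1, e=sp−y≈26.054301; I≈17.598638, D=e−e_prev≈46.003445; u=1/2·26.054301+1/4·17.598638+3/2·46.003445≈86.431978; next y=2/5·(-25.054301)+1/2·86.431978≈33.194269
n=10: y≈33.194269, sp=1, e=sp−y≈-32.194269; I≈-14.595631, D=e−e_prev≈-58.248569; u=1/2·(-32.194269)+1/4·(-14.595631)+3/2·(-58.248569)≈-107.118896; next y=2/5·33.194269+1/2·(-107.118896)≈-40.281740
n=11: y≈-40.281740, sp=1, e=sp−y≈41.281740; I≈26.686110, D=e−e_prev≈73.476009; u=1/2·41.281740+1/4·26.686110+3/2·73.476009≈137.526411; next y=2/5·(-40.281740)+1/2·137.526411≈52.650510
n=12: y≈52.650510, sp=1, e=sp−y≈-51.650510; I≈-24.964400, D=e−e_prev≈-92.932250; u=1/2·(-51.650510)+1/4·(-24.964400)+3/2·(-92.932250)≈-171.464730; next y=2/5·52.650510+1/2·(-171.464730)≈-64.672161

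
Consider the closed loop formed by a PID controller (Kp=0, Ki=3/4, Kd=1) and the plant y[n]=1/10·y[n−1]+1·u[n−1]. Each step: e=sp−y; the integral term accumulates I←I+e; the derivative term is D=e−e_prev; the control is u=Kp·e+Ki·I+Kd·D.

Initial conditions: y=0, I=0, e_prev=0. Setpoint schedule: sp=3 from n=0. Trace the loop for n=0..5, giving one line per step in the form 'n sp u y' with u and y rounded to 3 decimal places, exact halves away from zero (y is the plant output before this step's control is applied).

0 3 5.250 0.000
1 3 -4.688 5.250
2 3 15.347 -4.163
3 3 -22.107 14.931
4 3 50.241 -20.614
5 3 -87.981 48.180

(exact arithmetic carried between steps; '≈' marks a value shown rounded to 6 d.p. or computed from one; I and e_prev carry over from the previous line; the table rounds u and y to 3 d.p., halves away from zero)
n=0: y=0, sp=3, e=sp−y=3; I=3, D=e−e_prev=3; u=0·3+3/4·3+1·3=5.25; next y=1/10·0+1·5.25=5.25
n=1: y=5.25, sp=3, e=sp−y=-2.25; I=0.75, D=e−e_prev=-5.25; u=0·(-2.25)+3/4·0.75+1·(-5.25)=-4.6875; next y=1/10·5.25+1·(-4.6875)=-4.1625
n=2: y=-4.1625, sp=3, e=sp−y=7.1625; I=7.9125, D=e−e_prev=9.4125; u=0·7.1625+3/4·7.9125+1·9.4125=15.346875; next y=1/10·(-4.1625)+1·15.346875=14.930625
n=3: y=14.930625, sp=3, e=sp−y=-11.930625; I=-4.018125, D=e−e_prev=-19.093125; u=0·(-11.930625)+3/4·(-4.018125)+1·(-19.093125)≈-22.106719; next y=1/10·14.930625+1·(-22.106719)≈-20.613656
n=4: y≈-20.613656, sp=3, e=sp−y≈23.613656; I≈19.595531, D=e−e_prev≈35.544281; u=0·23.613656+3/4·19.595531+1·35.544281≈50.240930; next y=1/10·(-20.613656)+1·50.240930≈48.179564
n=5: y≈48.179564, sp=3, e=sp−y≈-45.179564; I≈-25.584033, D=e−e_prev≈-68.793220; u=0·(-45.179564)+3/4·(-25.584033)+1·(-68.793220)≈-87.981245; next y=1/10·48.179564+1·(-87.981245)≈-83.163289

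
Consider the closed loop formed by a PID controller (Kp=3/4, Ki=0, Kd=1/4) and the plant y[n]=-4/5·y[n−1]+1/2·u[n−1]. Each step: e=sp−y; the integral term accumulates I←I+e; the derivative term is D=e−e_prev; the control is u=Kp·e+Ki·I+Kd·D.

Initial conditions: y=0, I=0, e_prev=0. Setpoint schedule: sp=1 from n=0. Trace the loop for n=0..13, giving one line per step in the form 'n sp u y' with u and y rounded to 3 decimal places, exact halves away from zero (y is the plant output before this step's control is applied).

(exact arithmetic carried between steps; '≈' marks a value shown rounded to 6 d.p. or computed from one; I and e_prev carry over from the previous line; the table rounds u and y to 3 d.p., halves away from zero)
n=0: y=0, sp=1, e=sp−y=1; I=1, D=e−e_prev=1; u=3/4·1+0·1+1/4·1=1; next y=-4/5·0+1/2·1=0.5
n=1: y=0.5, sp=1, e=sp−y=0.5; I=1.5, D=e−e_prev=-0.5; u=3/4·0.5+0·1.5+1/4·(-0.5)=0.25; next y=-4/5·0.5+1/2·0.25=-0.275
n=2: y=-0.275, sp=1, e=sp−y=1.275; I=2.775, D=e−e_prev=0.775; u=3/4·1.275+0·2.775+1/4·0.775=1.15; next y=-4/5·(-0.275)+1/2·1.15=0.795
n=3: y=0.795, sp=1, e=sp−y=0.205; I=2.98, D=e−e_prev=-1.07; u=3/4·0.205+0·2.98+1/4·(-1.07)=-0.11375; next y=-4/5·0.795+1/2·(-0.11375)=-0.692875
n=4: y=-0.692875, sp=1, e=sp−y=1.692875; I=4.672875, D=e−e_prev=1.487875; u=3/4·1.692875+0·4.672875+1/4·1.487875=1.641625; next y=-4/5·(-0.692875)+1/2·1.641625≈1.375113
n=5: y≈1.375113, sp=1, e=sp−y≈-0.375113; I≈4.297763, D=e−e_prev≈-2.067988; u=3/4·(-0.375113)+0·4.297763+1/4·(-2.067988)≈-0.798331; next y=-4/5·1.375113+1/2·(-0.798331)≈-1.499256
n=6: y≈-1.499256, sp=1, e=sp−y≈2.499256; I≈6.797018, D=e−e_prev≈2.874368; u=3/4·2.499256+0·6.797018+1/4·2.874368≈2.593034; next y=-4/5·(-1.499256)+1/2·2.593034≈2.495921
n=7: y≈2.495921, sp=1, e=sp−y≈-1.495921; I≈5.301097, D=e−e_prev≈-3.995177; u=3/4·(-1.495921)+0·5.301097+1/4·(-3.995177)≈-2.120735; next y=-4/5·2.495921+1/2·(-2.120735)≈-3.057105
n=8: y≈-3.057105, sp=1, e=sp−y≈4.057105; I≈9.358201, D=e−e_prev≈5.553026; u=3/4·4.057105+0·9.358201+1/4·5.553026≈4.431085; next y=-4/5·(-3.057105)+1/2·4.431085≈4.661226
n=9: y≈4.661226, sp=1, e=sp−y≈-3.661226; I≈5.696975, D=e−e_prev≈-7.718331; u=3/4·(-3.661226)+0·5.696975+1/4·(-7.718331)≈-4.675503; next y=-4/5·4.661226+1/2·(-4.675503)≈-6.066732
n=10: y≈-6.066732, sp=1, e=sp−y≈7.066732; I≈12.763707, D=e−e_prev≈10.727959; u=3/4·7.066732+0·12.763707+1/4·10.727959≈7.982039; next y=-4/5·(-6.066732)+1/2·7.982039≈8.844405
n=11: y≈8.844405, sp=1, e=sp−y≈-7.844405; I≈4.919302, D=e−e_prev≈-14.911138; u=3/4·(-7.844405)+0·4.919302+1/4·(-14.911138)≈-9.611088; next y=-4/5·8.844405+1/2·(-9.611088)≈-11.881068
n=12: y≈-11.881068, sp=1, e=sp−y≈12.881068; I≈17.800371, D=e−e_prev≈20.725474; u=3/4·12.881068+0·17.800371+1/4·20.725474≈14.842170; next y=-4/5·(-11.881068)+1/2·14.842170≈16.925940
n=13: y≈16.925940, sp=1, e=sp−y≈-15.925940; I≈1.874431, D=e−e_prev≈-28.807008; u=3/4·(-15.925940)+0·1.874431+1/4·(-28.807008)≈-19.146207; next y=-4/5·16.925940+1/2·(-19.146207)≈-23.113855

0 1 1.000 0.000
1 1 0.250 0.500
2 1 1.150 -0.275
3 1 -0.114 0.795
4 1 1.642 -0.693
5 1 -0.798 1.375
6 1 2.593 -1.499
7 1 -2.121 2.496
8 1 4.431 -3.057
9 1 -4.676 4.661
10 1 7.982 -6.067
11 1 -9.611 8.844
12 1 14.842 -11.881
13 1 -19.146 16.926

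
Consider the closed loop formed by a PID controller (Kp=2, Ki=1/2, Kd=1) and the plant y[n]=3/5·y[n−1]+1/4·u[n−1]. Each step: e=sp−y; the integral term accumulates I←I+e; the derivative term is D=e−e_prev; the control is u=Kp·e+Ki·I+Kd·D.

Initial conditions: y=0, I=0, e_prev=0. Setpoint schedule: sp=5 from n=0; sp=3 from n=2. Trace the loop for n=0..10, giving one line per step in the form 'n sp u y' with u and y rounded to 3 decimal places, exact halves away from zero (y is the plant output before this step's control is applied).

(exact arithmetic carried between steps; '≈' marks a value shown rounded to 6 d.p. or computed from one; I and e_prev carry over from the previous line; the table rounds u and y to 3 d.p., halves away from zero)
n=0: y=0, sp=5, e=sp−y=5; I=5, D=e−e_prev=5; u=2·5+1/2·5+1·5=17.5; next y=3/5·0+1/4·17.5=4.375
n=1: y=4.375, sp=5, e=sp−y=0.625; I=5.625, D=e−e_prev=-4.375; u=2·0.625+1/2·5.625+1·(-4.375)=-0.3125; next y=3/5·4.375+1/4·(-0.3125)=2.546875
n=2: y=2.546875, sp=3, e=sp−y=0.453125; I=6.078125, D=e−e_prev=-0.171875; u=2·0.453125+1/2·6.078125+1·(-0.171875)≈3.773438; next y=3/5·2.546875+1/4·3.773438≈2.471484
n=3: y≈2.471484, sp=3, e=sp−y≈0.528516; I≈6.606641, D=e−e_prev≈0.075391; u=2·0.528516+1/2·6.606641+1·0.075391≈4.435742; next y=3/5·2.471484+1/4·4.435742≈2.591826
n=4: y≈2.591826, sp=3, e=sp−y≈0.408174; I≈7.014814, D=e−e_prev≈-0.120342; u=2·0.408174+1/2·7.014814+1·(-0.120342)≈4.203413; next y=3/5·2.591826+1/4·4.203413≈2.605949
n=5: y≈2.605949, sp=3, e=sp−y≈0.394051; I≈7.408865, D=e−e_prev≈-0.014123; u=2·0.394051+1/2·7.408865+1·(-0.014123)≈4.478412; next y=3/5·2.605949+1/4·4.478412≈2.683172
n=6: y≈2.683172, sp=3, e=sp−y≈0.316828; I≈7.725693, D=e−e_prev≈-0.077223; u=2·0.316828+1/2·7.725693+1·(-0.077223)≈4.419278; next y=3/5·2.683172+1/4·4.419278≈2.714723
n=7: y≈2.714723, sp=3, e=sp−y≈0.285277; I≈8.010970, D=e−e_prev≈-0.031551; u=2·0.285277+1/2·8.010970+1·(-0.031551)≈4.544488; next y=3/5·2.714723+1/4·4.544488≈2.764956
n=8: y≈2.764956, sp=3, e=sp−y≈0.235044; I≈8.246014, D=e−e_prev≈-0.050233; u=2·0.235044+1/2·8.246014+1·(-0.050233)≈4.542862; next y=3/5·2.764956+1/4·4.542862≈2.794689
n=9: y≈2.794689, sp=3, e=sp−y≈0.205311; I≈8.451325, D=e−e_prev≈-0.029733; u=2·0.205311+1/2·8.451325+1·(-0.029733)≈4.606551; next y=3/5·2.794689+1/4·4.606551≈2.828451
n=10: y≈2.828451, sp=3, e=sp−y≈0.171549; I≈8.622874, D=e−e_prev≈-0.033762; u=2·0.171549+1/2·8.622874+1·(-0.033762)≈4.620772; next y=3/5·2.828451+1/4·4.620772≈2.852264

0 5 17.500 0.000
1 5 -0.313 4.375
2 3 3.773 2.547
3 3 4.436 2.471
4 3 4.203 2.592
5 3 4.478 2.606
6 3 4.419 2.683
7 3 4.544 2.715
8 3 4.543 2.765
9 3 4.607 2.795
10 3 4.621 2.828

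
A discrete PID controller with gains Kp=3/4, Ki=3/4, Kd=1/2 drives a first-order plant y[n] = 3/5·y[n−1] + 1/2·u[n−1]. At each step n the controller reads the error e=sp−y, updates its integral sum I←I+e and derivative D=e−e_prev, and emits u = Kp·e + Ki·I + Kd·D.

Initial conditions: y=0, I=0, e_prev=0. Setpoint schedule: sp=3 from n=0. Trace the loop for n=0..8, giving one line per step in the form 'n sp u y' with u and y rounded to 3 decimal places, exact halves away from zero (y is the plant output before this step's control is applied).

(exact arithmetic carried between steps; '≈' marks a value shown rounded to 6 d.p. or computed from one; I and e_prev carry over from the previous line; the table rounds u and y to 3 d.p., halves away from zero)
n=0: y=0, sp=3, e=sp−y=3; I=3, D=e−e_prev=3; u=3/4·3+3/4·3+1/2·3=6; next y=3/5·0+1/2·6=3
n=1: y=3, sp=3, e=sp−y=0; I=3, D=e−e_prev=-3; u=3/4·0+3/4·3+1/2·(-3)=0.75; next y=3/5·3+1/2·0.75=2.175
n=2: y=2.175, sp=3, e=sp−y=0.825; I=3.825, D=e−e_prev=0.825; u=3/4·0.825+3/4·3.825+1/2·0.825=3.9; next y=3/5·2.175+1/2·3.9=3.255
n=3: y=3.255, sp=3, e=sp−y=-0.255; I=3.57, D=e−e_prev=-1.08; u=3/4·(-0.255)+3/4·3.57+1/2·(-1.08)=1.94625; next y=3/5·3.255+1/2·1.94625=2.926125
n=4: y=2.926125, sp=3, e=sp−y=0.073875; I=3.643875, D=e−e_prev=0.328875; u=3/4·0.073875+3/4·3.643875+1/2·0.328875=2.95275; next y=3/5·2.926125+1/2·2.95275=3.23205
n=5: y=3.23205, sp=3, e=sp−y=-0.23205; I=3.411825, D=e−e_prev=-0.305925; u=3/4·(-0.23205)+3/4·3.411825+1/2·(-0.305925)≈2.231869; next y=3/5·3.23205+1/2·2.231869≈3.055164
n=6: y≈3.055164, sp=3, e=sp−y≈-0.055164; I≈3.356661, D=e−e_prev≈0.176886; u=3/4·(-0.055164)+3/4·3.356661+1/2·0.176886≈2.564565; next y=3/5·3.055164+1/2·2.564565≈3.115381
n=7: y≈3.115381, sp=3, e=sp−y≈-0.115381; I≈3.241280, D=e−e_prev≈-0.060217; u=3/4·(-0.115381)+3/4·3.241280+1/2·(-0.060217)≈2.314315; next y=3/5·3.115381+1/2·2.314315≈3.026386
n=8: y≈3.026386, sp=3, e=sp−y≈-0.026386; I≈3.214893, D=e−e_prev≈0.088995; u=3/4·(-0.026386)+3/4·3.214893+1/2·0.088995≈2.435877; next y=3/5·3.026386+1/2·2.435877≈3.033771

0 3 6.000 0.000
1 3 0.750 3.000
2 3 3.900 2.175
3 3 1.946 3.255
4 3 2.953 2.926
5 3 2.232 3.232
6 3 2.565 3.055
7 3 2.314 3.115
8 3 2.436 3.026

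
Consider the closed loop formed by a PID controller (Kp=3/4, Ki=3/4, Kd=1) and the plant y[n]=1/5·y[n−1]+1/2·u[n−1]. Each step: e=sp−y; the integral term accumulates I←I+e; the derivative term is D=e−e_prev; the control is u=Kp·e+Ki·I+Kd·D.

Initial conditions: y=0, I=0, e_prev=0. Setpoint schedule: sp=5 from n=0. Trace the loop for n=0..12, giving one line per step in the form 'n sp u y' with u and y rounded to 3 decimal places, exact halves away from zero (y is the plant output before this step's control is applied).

0 5 12.500 0.000
1 5 -4.375 6.250
2 5 18.906 -0.938
3 5 -9.336 9.266
4 5 27.869 -2.815
5 5 -18.816 13.372
6 5 41.355 -6.734
7 5 -35.111 19.331
8 5 62.756 -13.690
9 5 -62.071 28.640
10 5 97.397 -25.308
11 5 -106.182 43.637
12 5 153.787 -44.363

(exact arithmetic carried between steps; '≈' marks a value shown rounded to 6 d.p. or computed from one; I and e_prev carry over from the previous line; the table rounds u and y to 3 d.p., halves away from zero)
n=0: y=0, sp=5, e=sp−y=5; I=5, D=e−e_prev=5; u=3/4·5+3/4·5+1·5=12.5; next y=1/5·0+1/2·12.5=6.25
n=1: y=6.25, sp=5, e=sp−y=-1.25; I=3.75, D=e−e_prev=-6.25; u=3/4·(-1.25)+3/4·3.75+1·(-6.25)=-4.375; next y=1/5·6.25+1/2·(-4.375)=-0.9375
n=2: y=-0.9375, sp=5, e=sp−y=5.9375; I=9.6875, D=e−e_prev=7.1875; u=3/4·5.9375+3/4·9.6875+1·7.1875=18.90625; next y=1/5·(-0.9375)+1/2·18.90625=9.265625
n=3: y=9.265625, sp=5, e=sp−y=-4.265625; I=5.421875, D=e−e_prev=-10.203125; u=3/4·(-4.265625)+3/4·5.421875+1·(-10.203125)≈-9.335938; next y=1/5·9.265625+1/2·(-9.335938)≈-2.814844
n=4: y≈-2.814844, sp=5, e=sp−y≈7.814844; I≈13.236719, D=e−e_prev≈12.080469; u=3/4·7.814844+3/4·13.236719+1·12.080469≈27.869141; next y=1/5·(-2.814844)+1/2·27.869141≈13.371602
n=5: y≈13.371602, sp=5, e=sp−y≈-8.371602; I≈4.865117, D=e−e_prev≈-16.186445; u=3/4·(-8.371602)+3/4·4.865117+1·(-16.186445)≈-18.816309; next y=1/5·13.371602+1/2·(-18.816309)≈-6.733834
n=6: y≈-6.733834, sp=5, e=sp−y≈11.733834; I≈16.598951, D=e−e_prev≈20.105436; u=3/4·11.733834+3/4·16.598951+1·20.105436≈41.355024; next y=1/5·(-6.733834)+1/2·41.355024≈19.330745
n=7: y≈19.330745, sp=5, e=sp−y≈-14.330745; I≈2.268206, D=e−e_prev≈-26.064579; u=3/4·(-14.330745)+3/4·2.268206+1·(-26.064579)≈-35.111484; next y=1/5·19.330745+1/2·(-35.111484)≈-13.689593
n=8: y≈-13.689593, sp=5, e=sp−y≈18.689593; I≈20.957799, D=e−e_prev≈33.020338; u=3/4·18.689593+3/4·20.957799+1·33.020338≈62.755882; next y=1/5·(-13.689593)+1/2·62.755882≈28.640022
n=9: y≈28.640022, sp=5, e=sp−y≈-23.640022; I≈-2.682224, D=e−e_prev≈-42.329615; u=3/4·(-23.640022)+3/4·(-2.682224)+1·(-42.329615)≈-62.071300; next y=1/5·28.640022+1/2·(-62.071300)≈-25.307646
n=10: y≈-25.307646, sp=5, e=sp−y≈30.307646; I≈27.625422, D=e−e_prev≈53.947668; u=3/4·30.307646+3/4·27.625422+1·53.947668≈97.397469; next y=1/5·(-25.307646)+1/2·97.397469≈43.637205
n=11: y≈43.637205, sp=5, e=sp−y≈-38.637205; I≈-11.011783, D=e−e_prev≈-68.944851; u=3/4·(-38.637205)+3/4·(-11.011783)+1·(-68.944851)≈-106.181592; next y=1/5·43.637205+1/2·(-106.181592)≈-44.363355
n=12: y≈-44.363355, sp=5, e=sp−y≈49.363355; I≈38.351572, D=e−e_prev≈88.000560; u=3/4·49.363355+3/4·38.351572+1·88.000560≈153.786755; next y=1/5·(-44.363355)+1/2·153.786755≈68.020707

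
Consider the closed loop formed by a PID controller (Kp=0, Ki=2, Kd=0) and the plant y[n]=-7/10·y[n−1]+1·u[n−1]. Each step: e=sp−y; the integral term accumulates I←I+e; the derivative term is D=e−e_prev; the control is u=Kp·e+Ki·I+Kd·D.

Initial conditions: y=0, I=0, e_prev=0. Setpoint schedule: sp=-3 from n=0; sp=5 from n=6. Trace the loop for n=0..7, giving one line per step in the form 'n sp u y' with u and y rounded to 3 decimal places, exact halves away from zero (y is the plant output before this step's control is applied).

(exact arithmetic carried between steps; '≈' marks a value shown rounded to 6 d.p. or computed from one; I and e_prev carry over from the previous line; the table rounds u and y to 3 d.p., halves away from zero)
n=0: y=0, sp=-3, e=sp−y=-3; I=-3, D=e−e_prev=-3; u=0·(-3)+2·(-3)+0·(-3)=-6; next y=-7/10·0+1·(-6)=-6
n=1: y=-6, sp=-3, e=sp−y=3; I=0, D=e−e_prev=6; u=0·3+2·0+0·6=0; next y=-7/10·(-6)+1·0=4.2
n=2: y=4.2, sp=-3, e=sp−y=-7.2; I=-7.2, D=e−e_prev=-10.2; u=0·(-7.2)+2·(-7.2)+0·(-10.2)=-14.4; next y=-7/10·4.2+1·(-14.4)=-17.34
n=3: y=-17.34, sp=-3, e=sp−y=14.34; I=7.14, D=e−e_prev=21.54; u=0·14.34+2·7.14+0·21.54=14.28; next y=-7/10·(-17.34)+1·14.28=26.418
n=4: y=26.418, sp=-3, e=sp−y=-29.418; I=-22.278, D=e−e_prev=-43.758; u=0·(-29.418)+2·(-22.278)+0·(-43.758)=-44.556; next y=-7/10·26.418+1·(-44.556)=-63.0486
n=5: y=-63.0486, sp=-3, e=sp−y=60.0486; I=37.7706, D=e−e_prev=89.4666; u=0·60.0486+2·37.7706+0·89.4666=75.5412; next y=-7/10·(-63.0486)+1·75.5412=119.67522
n=6: y=119.67522, sp=5, e=sp−y=-114.67522; I=-76.90462, D=e−e_prev=-174.72382; u=0·(-114.67522)+2·(-76.90462)+0·(-174.72382)=-153.80924; next y=-7/10·119.67522+1·(-153.80924)=-237.581894
n=7: y=-237.581894, sp=5, e=sp−y=242.581894; I=165.677274, D=e−e_prev=357.257114; u=0·242.581894+2·165.677274+0·357.257114=331.354548; next y=-7/10·(-237.581894)+1·331.354548≈497.661874

0 -3 -6.000 0.000
1 -3 0.000 -6.000
2 -3 -14.400 4.200
3 -3 14.280 -17.340
4 -3 -44.556 26.418
5 -3 75.541 -63.049
6 5 -153.809 119.675
7 5 331.355 -237.582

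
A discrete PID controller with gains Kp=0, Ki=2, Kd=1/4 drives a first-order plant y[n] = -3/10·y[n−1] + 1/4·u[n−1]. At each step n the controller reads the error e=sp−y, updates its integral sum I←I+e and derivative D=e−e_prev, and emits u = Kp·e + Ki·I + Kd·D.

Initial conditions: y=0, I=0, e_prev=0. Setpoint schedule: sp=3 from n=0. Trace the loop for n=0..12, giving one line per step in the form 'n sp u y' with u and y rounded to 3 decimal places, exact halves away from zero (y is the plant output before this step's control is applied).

(exact arithmetic carried between steps; '≈' marks a value shown rounded to 6 d.p. or computed from one; I and e_prev carry over from the previous line; the table rounds u and y to 3 d.p., halves away from zero)
n=0: y=0, sp=3, e=sp−y=3; I=3, D=e−e_prev=3; u=0·3+2·3+1/4·3=6.75; next y=-3/10·0+1/4·6.75=1.6875
n=1: y=1.6875, sp=3, e=sp−y=1.3125; I=4.3125, D=e−e_prev=-1.6875; u=0·1.3125+2·4.3125+1/4·(-1.6875)=8.203125; next y=-3/10·1.6875+1/4·8.203125≈1.544531
n=2: y≈1.544531, sp=3, e=sp−y≈1.455469; I≈5.767969, D=e−e_prev≈0.142969; u=0·1.455469+2·5.767969+1/4·0.142969≈11.571680; next y=-3/10·1.544531+1/4·11.571680≈2.429561
n=3: y≈2.429561, sp=3, e=sp−y≈0.570439; I≈6.338408, D=e−e_prev≈-0.885029; u=0·0.570439+2·6.338408+1/4·(-0.885029)≈12.455559; next y=-3/10·2.429561+1/4·12.455559≈2.385022
n=4: y≈2.385022, sp=3, e=sp−y≈0.614978; I≈6.953387, D=e−e_prev≈0.044539; u=0·0.614978+2·6.953387+1/4·0.044539≈13.917908; next y=-3/10·2.385022+1/4·13.917908≈2.763971
n=5: y≈2.763971, sp=3, e=sp−y≈0.236029; I≈7.189416, D=e−e_prev≈-0.378949; u=0·0.236029+2·7.189416+1/4·(-0.378949)≈14.284095; next y=-3/10·2.763971+1/4·14.284095≈2.741833
n=6: y≈2.741833, sp=3, e=sp−y≈0.258167; I≈7.447584, D=e−e_prev≈0.022138; u=0·0.258167+2·7.447584+1/4·0.022138≈14.900701; next y=-3/10·2.741833+1/4·14.900701≈2.902626
n=7: y≈2.902626, sp=3, e=sp−y≈0.097374; I≈7.544958, D=e−e_prev≈-0.160793; u=0·0.097374+2·7.544958+1/4·(-0.160793)≈15.049718; next y=-3/10·2.902626+1/4·15.049718≈2.891642
n=8: y≈2.891642, sp=3, e=sp−y≈0.108358; I≈7.653316, D=e−e_prev≈0.010984; u=0·0.108358+2·7.653316+1/4·0.010984≈15.309378; next y=-3/10·2.891642+1/4·15.309378≈2.959852
n=9: y≈2.959852, sp=3, e=sp−y≈0.040148; I≈7.693464, D=e−e_prev≈-0.068210; u=0·0.040148+2·7.693464+1/4·(-0.068210)≈15.369876; next y=-3/10·2.959852+1/4·15.369876≈2.954513
n=10: y≈2.954513, sp=3, e=sp−y≈0.045487; I≈7.738951, D=e−e_prev≈0.005339; u=0·0.045487+2·7.738951+1/4·0.005339≈15.479236; next y=-3/10·2.954513+1/4·15.479236≈2.983455
n=11: y≈2.983455, sp=3, e=sp−y≈0.016545; I≈7.755496, D=e−e_prev≈-0.028942; u=0·0.016545+2·7.755496+1/4·(-0.028942)≈15.503756; next y=-3/10·2.983455+1/4·15.503756≈2.980902
n=12: y≈2.980902, sp=3, e=sp−y≈0.019098; I≈7.774593, D=e−e_prev≈0.002553; u=0·0.019098+2·7.774593+1/4·0.002553≈15.549825; next y=-3/10·2.980902+1/4·15.549825≈2.993185

0 3 6.750 0.000
1 3 8.203 1.688
2 3 11.572 1.545
3 3 12.456 2.430
4 3 13.918 2.385
5 3 14.284 2.764
6 3 14.901 2.742
7 3 15.050 2.903
8 3 15.309 2.892
9 3 15.370 2.960
10 3 15.479 2.955
11 3 15.504 2.983
12 3 15.550 2.981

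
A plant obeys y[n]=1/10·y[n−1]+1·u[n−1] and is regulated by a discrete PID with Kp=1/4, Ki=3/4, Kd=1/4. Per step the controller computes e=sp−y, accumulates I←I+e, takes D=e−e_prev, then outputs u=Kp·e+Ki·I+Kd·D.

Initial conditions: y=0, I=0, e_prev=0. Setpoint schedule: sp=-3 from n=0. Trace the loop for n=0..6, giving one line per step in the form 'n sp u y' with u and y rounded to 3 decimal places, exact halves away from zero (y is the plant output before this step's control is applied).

(exact arithmetic carried between steps; '≈' marks a value shown rounded to 6 d.p. or computed from one; I and e_prev carry over from the previous line; the table rounds u and y to 3 d.p., halves away from zero)
n=0: y=0, sp=-3, e=sp−y=-3; I=-3, D=e−e_prev=-3; u=1/4·(-3)+3/4·(-3)+1/4·(-3)=-3.75; next y=1/10·0+1·(-3.75)=-3.75
n=1: y=-3.75, sp=-3, e=sp−y=0.75; I=-2.25, D=e−e_prev=3.75; u=1/4·0.75+3/4·(-2.25)+1/4·3.75=-0.5625; next y=1/10·(-3.75)+1·(-0.5625)=-0.9375
n=2: y=-0.9375, sp=-3, e=sp−y=-2.0625; I=-4.3125, D=e−e_prev=-2.8125; u=1/4·(-2.0625)+3/4·(-4.3125)+1/4·(-2.8125)=-4.453125; next y=1/10·(-0.9375)+1·(-4.453125)=-4.546875
n=3: y=-4.546875, sp=-3, e=sp−y=1.546875; I=-2.765625, D=e−e_prev=3.609375; u=1/4·1.546875+3/4·(-2.765625)+1/4·3.609375≈-0.785156; next y=1/10·(-4.546875)+1·(-0.785156)≈-1.239844
n=4: y≈-1.239844, sp=-3, e=sp−y≈-1.760156; I≈-4.525781, D=e−e_prev≈-3.307031; u=1/4·(-1.760156)+3/4·(-4.525781)+1/4·(-3.307031)≈-4.661133; next y=1/10·(-1.239844)+1·(-4.661133)≈-4.785117
n=5: y≈-4.785117, sp=-3, e=sp−y≈1.785117; I≈-2.740664, D=e−e_prev≈3.545273; u=1/4·1.785117+3/4·(-2.740664)+1/4·3.545273≈-0.722900; next y=1/10·(-4.785117)+1·(-0.722900)≈-1.201412
n=6: y≈-1.201412, sp=-3, e=sp−y≈-1.798588; I≈-4.539252, D=e−e_prev≈-3.583705; u=1/4·(-1.798588)+3/4·(-4.539252)+1/4·(-3.583705)≈-4.750012; next y=1/10·(-1.201412)+1·(-4.750012)≈-4.870153

0 -3 -3.750 0.000
1 -3 -0.563 -3.750
2 -3 -4.453 -0.938
3 -3 -0.785 -4.547
4 -3 -4.661 -1.240
5 -3 -0.723 -4.785
6 -3 -4.750 -1.201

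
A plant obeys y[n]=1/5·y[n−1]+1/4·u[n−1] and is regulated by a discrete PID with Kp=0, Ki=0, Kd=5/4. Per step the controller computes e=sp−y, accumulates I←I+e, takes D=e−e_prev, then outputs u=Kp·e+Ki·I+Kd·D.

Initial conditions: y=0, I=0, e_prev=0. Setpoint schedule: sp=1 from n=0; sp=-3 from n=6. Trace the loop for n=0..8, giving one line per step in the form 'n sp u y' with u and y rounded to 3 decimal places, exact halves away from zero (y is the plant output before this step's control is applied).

(exact arithmetic carried between steps; '≈' marks a value shown rounded to 6 d.p. or computed from one; I and e_prev carry over from the previous line; the table rounds u and y to 3 d.p., halves away from zero)
n=0: y=0, sp=1, e=sp−y=1; I=1, D=e−e_prev=1; u=0·1+0·1+5/4·1=1.25; next y=1/5·0+1/4·1.25=0.3125
n=1: y=0.3125, sp=1, e=sp−y=0.6875; I=1.6875, D=e−e_prev=-0.3125; u=0·0.6875+0·1.6875+5/4·(-0.3125)=-0.390625; next y=1/5·0.3125+1/4·(-0.390625)≈-0.035156
n=2: y≈-0.035156, sp=1, e=sp−y≈1.035156; I≈2.722656, D=e−e_prev≈0.347656; u=0·1.035156+0·2.722656+5/4·0.347656≈0.434570; next y=1/5·(-0.035156)+1/4·0.434570≈0.101611
n=3: y≈0.101611, sp=1, e=sp−y≈0.898389; I≈3.621045, D=e−e_prev≈-0.136768; u=0·0.898389+0·3.621045+5/4·(-0.136768)≈-0.170959; next y=1/5·0.101611+1/4·(-0.170959)≈-0.022418
n=4: y≈-0.022418, sp=1, e=sp−y≈1.022418; I≈4.643463, D=e−e_prev≈0.124029; u=0·1.022418+0·4.643463+5/4·0.124029≈0.155036; next y=1/5·(-0.022418)+1/4·0.155036≈0.034276
n=5: y≈0.034276, sp=1, e=sp−y≈0.965724; I≈5.609187, D=e−e_prev≈-0.056693; u=0·0.965724+0·5.609187+5/4·(-0.056693)≈-0.070866; next y=1/5·0.034276+1/4·(-0.070866)≈-0.010861
n=6: y≈-0.010861, sp=-3, e=sp−y≈-2.989139; I≈2.620049, D=e−e_prev≈-3.954863; u=0·(-2.989139)+0·2.620049+5/4·(-3.954863)≈-4.943579; next y=1/5·(-0.010861)+1/4·(-4.943579)≈-1.238067
n=7: y≈-1.238067, sp=-3, e=sp−y≈-1.761933; I≈0.858115, D=e−e_prev≈1.227205; u=0·(-1.761933)+0·0.858115+5/4·1.227205≈1.534007; next y=1/5·(-1.238067)+1/4·1.534007≈0.135888
n=8: y≈0.135888, sp=-3, e=sp−y≈-3.135888; I≈-2.277773, D=e−e_prev≈-1.373955; u=0·(-3.135888)+0·(-2.277773)+5/4·(-1.373955)≈-1.717444; next y=1/5·0.135888+1/4·(-1.717444)≈-0.402183

0 1 1.250 0.000
1 1 -0.391 0.313
2 1 0.435 -0.035
3 1 -0.171 0.102
4 1 0.155 -0.022
5 1 -0.071 0.034
6 -3 -4.944 -0.011
7 -3 1.534 -1.238
8 -3 -1.717 0.136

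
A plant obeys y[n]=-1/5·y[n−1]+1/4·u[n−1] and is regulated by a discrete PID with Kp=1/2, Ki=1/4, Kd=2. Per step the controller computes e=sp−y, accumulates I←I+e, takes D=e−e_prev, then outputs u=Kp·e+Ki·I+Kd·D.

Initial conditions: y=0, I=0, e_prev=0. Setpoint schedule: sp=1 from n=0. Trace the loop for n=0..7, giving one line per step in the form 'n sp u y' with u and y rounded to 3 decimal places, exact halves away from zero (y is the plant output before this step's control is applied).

0 1 2.750 0.000
1 1 -0.891 0.688
2 1 3.444 -0.360
3 1 -1.868 0.933
4 1 5.098 -0.654
5 1 -3.323 1.405
6 1 7.615 -1.112
7 1 -5.795 2.126

(exact arithmetic carried between steps; '≈' marks a value shown rounded to 6 d.p. or computed from one; I and e_prev carry over from the previous line; the table rounds u and y to 3 d.p., halves away from zero)
n=0: y=0, sp=1, e=sp−y=1; I=1, D=e−e_prev=1; u=1/2·1+1/4·1+2·1=2.75; next y=-1/5·0+1/4·2.75=0.6875
n=1: y=0.6875, sp=1, e=sp−y=0.3125; I=1.3125, D=e−e_prev=-0.6875; u=1/2·0.3125+1/4·1.3125+2·(-0.6875)=-0.890625; next y=-1/5·0.6875+1/4·(-0.890625)≈-0.360156
n=2: y≈-0.360156, sp=1, e=sp−y≈1.360156; I≈2.672656, D=e−e_prev≈1.047656; u=1/2·1.360156+1/4·2.672656+2·1.047656≈3.443555; next y=-1/5·(-0.360156)+1/4·3.443555≈0.932920
n=3: y≈0.932920, sp=1, e=sp−y≈0.067080; I≈2.739736, D=e−e_prev≈-1.293076; u=1/2·0.067080+1/4·2.739736+2·(-1.293076)≈-1.867678; next y=-1/5·0.932920+1/4·(-1.867678)≈-0.653504
n=4: y≈-0.653504, sp=1, e=sp−y≈1.653504; I≈4.393240, D=e−e_prev≈1.586423; u=1/2·1.653504+1/4·4.393240+2·1.586423≈5.097909; next y=-1/5·(-0.653504)+1/4·5.097909≈1.405178
n=5: y≈1.405178, sp=1, e=sp−y≈-0.405178; I≈3.988062, D=e−e_prev≈-2.058681; u=1/2·(-0.405178)+1/4·3.988062+2·(-2.058681)≈-3.322936; next y=-1/5·1.405178+1/4·(-3.322936)≈-1.111770
n=6: y≈-1.111770, sp=1, e=sp−y≈2.111770; I≈6.099832, D=e−e_prev≈2.516948; u=1/2·2.111770+1/4·6.099832+2·2.516948≈7.614738; next y=-1/5·(-1.111770)+1/4·7.614738≈2.126038
n=7: y≈2.126038, sp=1, e=sp−y≈-1.126038; I≈4.973793, D=e−e_prev≈-3.237808; u=1/2·(-1.126038)+1/4·4.973793+2·(-3.237808)≈-5.795187; next y=-1/5·2.126038+1/4·(-5.795187)≈-1.874004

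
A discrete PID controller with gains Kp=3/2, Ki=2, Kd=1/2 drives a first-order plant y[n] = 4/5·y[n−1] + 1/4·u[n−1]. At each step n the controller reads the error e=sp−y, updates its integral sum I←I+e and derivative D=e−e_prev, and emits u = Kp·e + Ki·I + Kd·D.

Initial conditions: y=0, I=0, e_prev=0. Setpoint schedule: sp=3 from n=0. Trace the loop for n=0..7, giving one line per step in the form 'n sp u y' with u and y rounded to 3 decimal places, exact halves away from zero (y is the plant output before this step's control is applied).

0 3 12.000 0.000
1 3 4.500 3.000
2 3 3.900 3.525
3 3 2.033 3.795
4 3 1.581 3.544
5 3 1.622 3.231
6 3 1.967 2.990
7 3 2.292 2.884

(exact arithmetic carried between steps; '≈' marks a value shown rounded to 6 d.p. or computed from one; I and e_prev carry over from the previous line; the table rounds u and y to 3 d.p., halves away from zero)
n=0: y=0, sp=3, e=sp−y=3; I=3, D=e−e_prev=3; u=3/2·3+2·3+1/2·3=12; next y=4/5·0+1/4·12=3
n=1: y=3, sp=3, e=sp−y=0; I=3, D=e−e_prev=-3; u=3/2·0+2·3+1/2·(-3)=4.5; next y=4/5·3+1/4·4.5=3.525
n=2: y=3.525, sp=3, e=sp−y=-0.525; I=2.475, D=e−e_prev=-0.525; u=3/2·(-0.525)+2·2.475+1/2·(-0.525)=3.9; next y=4/5·3.525+1/4·3.9=3.795
n=3: y=3.795, sp=3, e=sp−y=-0.795; I=1.68, D=e−e_prev=-0.27; u=3/2·(-0.795)+2·1.68+1/2·(-0.27)=2.0325; next y=4/5·3.795+1/4·2.0325=3.544125
n=4: y=3.544125, sp=3, e=sp−y=-0.544125; I=1.135875, D=e−e_prev=0.250875; u=3/2·(-0.544125)+2·1.135875+1/2·0.250875=1.581; next y=4/5·3.544125+1/4·1.581=3.23055
n=5: y=3.23055, sp=3, e=sp−y=-0.23055; I=0.905325, D=e−e_prev=0.313575; u=3/2·(-0.23055)+2·0.905325+1/2·0.313575≈1.621613; next y=4/5·3.23055+1/4·1.621613≈2.989843
n=6: y≈2.989843, sp=3, e=sp−y≈0.010157; I≈0.915482, D=e−e_prev≈0.240707; u=3/2·0.010157+2·0.915482+1/2·0.240707≈1.966553; next y=4/5·2.989843+1/4·1.966553≈2.883513
n=7: y≈2.883513, sp=3, e=sp−y≈0.116487; I≈1.031969, D=e−e_prev≈0.106331; u=3/2·0.116487+2·1.031969+1/2·0.106331≈2.291835; next y=4/5·2.883513+1/4·2.291835≈2.879769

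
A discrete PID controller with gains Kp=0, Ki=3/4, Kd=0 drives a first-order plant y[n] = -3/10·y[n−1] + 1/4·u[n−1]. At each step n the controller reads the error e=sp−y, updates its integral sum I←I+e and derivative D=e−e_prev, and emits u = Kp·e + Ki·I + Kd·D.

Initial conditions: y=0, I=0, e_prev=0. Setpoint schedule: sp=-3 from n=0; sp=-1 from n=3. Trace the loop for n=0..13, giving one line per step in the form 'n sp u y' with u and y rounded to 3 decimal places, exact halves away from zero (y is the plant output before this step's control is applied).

0 -3 -2.250 0.000
1 -3 -4.078 -0.563
2 -3 -5.690 -0.851
3 -1 -5.565 -1.167
4 -1 -5.534 -1.041
5 -1 -5.480 -1.071
6 -1 -5.444 -1.049
7 -1 -5.409 -1.046
8 -1 -5.380 -1.038
9 -1 -5.355 -1.034
10 -1 -5.334 -1.029
11 -1 -5.315 -1.025
12 -1 -5.299 -1.021
13 -1 -5.285 -1.018

(exact arithmetic carried between steps; '≈' marks a value shown rounded to 6 d.p. or computed from one; I and e_prev carry over from the previous line; the table rounds u and y to 3 d.p., halves away from zero)
n=0: y=0, sp=-3, e=sp−y=-3; I=-3, D=e−e_prev=-3; u=0·(-3)+3/4·(-3)+0·(-3)=-2.25; next y=-3/10·0+1/4·(-2.25)=-0.5625
n=1: y=-0.5625, sp=-3, e=sp−y=-2.4375; I=-5.4375, D=e−e_prev=0.5625; u=0·(-2.4375)+3/4·(-5.4375)+0·0.5625=-4.078125; next y=-3/10·(-0.5625)+1/4·(-4.078125)≈-0.850781
n=2: y≈-0.850781, sp=-3, e=sp−y≈-2.149219; I≈-7.586719, D=e−e_prev≈0.288281; u=0·(-2.149219)+3/4·(-7.586719)+0·0.288281≈-5.690039; next y=-3/10·(-0.850781)+1/4·(-5.690039)≈-1.167275
n=3: y≈-1.167275, sp=-1, e=sp−y≈0.167275; I≈-7.419443, D=e−e_prev≈2.316494; u=0·0.167275+3/4·(-7.419443)+0·2.316494≈-5.564583; next y=-3/10·(-1.167275)+1/4·(-5.564583)≈-1.040963
n=4: y≈-1.040963, sp=-1, e=sp−y≈0.040963; I≈-7.378480, D=e−e_prev≈-0.126312; u=0·0.040963+3/4·(-7.378480)+0·(-0.126312)≈-5.533860; next y=-3/10·(-1.040963)+1/4·(-5.533860)≈-1.071176
n=5: y≈-1.071176, sp=-1, e=sp−y≈0.071176; I≈-7.307304, D=e−e_prev≈0.030213; u=0·0.071176+3/4·(-7.307304)+0·0.030213≈-5.480478; next y=-3/10·(-1.071176)+1/4·(-5.480478)≈-1.048767
n=6: y≈-1.048767, sp=-1, e=sp−y≈0.048767; I≈-7.258537, D=e−e_prev≈-0.022409; u=0·0.048767+3/4·(-7.258537)+0·(-0.022409)≈-5.443903; next y=-3/10·(-1.048767)+1/4·(-5.443903)≈-1.046346
n=7: y≈-1.046346, sp=-1, e=sp−y≈0.046346; I≈-7.212192, D=e−e_prev≈-0.002421; u=0·0.046346+3/4·(-7.212192)+0·(-0.002421)≈-5.409144; next y=-3/10·(-1.046346)+1/4·(-5.409144)≈-1.038382
n=8: y≈-1.038382, sp=-1, e=sp−y≈0.038382; I≈-7.173810, D=e−e_prev≈-0.007964; u=0·0.038382+3/4·(-7.173810)+0·(-0.007964)≈-5.380357; next y=-3/10·(-1.038382)+1/4·(-5.380357)≈-1.033575
n=9: y≈-1.033575, sp=-1, e=sp−y≈0.033575; I≈-7.140235, D=e−e_prev≈-0.004808; u=0·0.033575+3/4·(-7.140235)+0·(-0.004808)≈-5.355176; next y=-3/10·(-1.033575)+1/4·(-5.355176)≈-1.028722
n=10: y≈-1.028722, sp=-1, e=sp−y≈0.028722; I≈-7.111513, D=e−e_prev≈-0.004853; u=0·0.028722+3/4·(-7.111513)+0·(-0.004853)≈-5.333635; next y=-3/10·(-1.028722)+1/4·(-5.333635)≈-1.024792
n=11: y≈-1.024792, sp=-1, e=sp−y≈0.024792; I≈-7.086721, D=e−e_prev≈-0.003929; u=0·0.024792+3/4·(-7.086721)+0·(-0.003929)≈-5.315041; next y=-3/10·(-1.024792)+1/4·(-5.315041)≈-1.021323
n=12: y≈-1.021323, sp=-1, e=sp−y≈0.021323; I≈-7.065398, D=e−e_prev≈-0.003470; u=0·0.021323+3/4·(-7.065398)+0·(-0.003470)≈-5.299049; next y=-3/10·(-1.021323)+1/4·(-5.299049)≈-1.018365
n=13: y≈-1.018365, sp=-1, e=sp−y≈0.018365; I≈-7.047033, D=e−e_prev≈-0.002957; u=0·0.018365+3/4·(-7.047033)+0·(-0.002957)≈-5.285275; next y=-3/10·(-1.018365)+1/4·(-5.285275)≈-1.015809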